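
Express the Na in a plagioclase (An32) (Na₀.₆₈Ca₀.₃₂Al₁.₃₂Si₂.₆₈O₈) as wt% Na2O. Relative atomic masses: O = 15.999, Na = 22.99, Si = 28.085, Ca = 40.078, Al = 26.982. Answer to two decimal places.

Formula mass = 267.334 g/mol.
0.68 Na → 0.3400 mol Na2O per formula unit; M(Na2O) = 61.979, so Na2O mass = 21.073 g.
21.073/267.334 × 100 = 7.88 wt%.

7.88 wt%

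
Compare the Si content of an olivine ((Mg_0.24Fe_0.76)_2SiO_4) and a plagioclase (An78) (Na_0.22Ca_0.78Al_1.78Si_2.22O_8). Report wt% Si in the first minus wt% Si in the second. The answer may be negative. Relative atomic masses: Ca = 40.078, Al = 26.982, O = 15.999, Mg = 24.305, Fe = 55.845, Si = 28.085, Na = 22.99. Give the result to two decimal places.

Si in (Mg_0.24Fe_0.76)_2SiO_4: molar mass 188.632 g/mol; 1×28.085 = 28.085 g → 14.89 wt%.
Si in Na_0.22Ca_0.78Al_1.78Si_2.22O_8: molar mass 274.687 g/mol; 2.22×28.085 = 62.349 g → 22.70 wt%.
Difference = 14.89 − 22.70 = -7.81 percentage points.

-7.81 percentage points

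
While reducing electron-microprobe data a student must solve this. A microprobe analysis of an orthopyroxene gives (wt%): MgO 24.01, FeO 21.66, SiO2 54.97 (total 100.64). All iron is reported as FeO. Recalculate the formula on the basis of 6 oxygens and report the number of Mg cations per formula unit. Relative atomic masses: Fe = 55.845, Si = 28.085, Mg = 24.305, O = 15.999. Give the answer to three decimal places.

MgO: 24.01/40.304 = 0.59572 mol → 0.59572 mol Mg, 0.59572 mol O.
FeO: 21.66/71.844 = 0.30149 mol → 0.30149 mol Fe, 0.30149 mol O.
SiO2: 54.97/60.083 = 0.91490 mol → 0.91490 mol Si, 1.82980 mol O.
Total oxygen = 2.72701 mol. Normalization factor = 6/2.72701 = 2.20021.
Mg per 6 O = 0.59572 × 2.20021 = 1.311.

1.311 Mg apfu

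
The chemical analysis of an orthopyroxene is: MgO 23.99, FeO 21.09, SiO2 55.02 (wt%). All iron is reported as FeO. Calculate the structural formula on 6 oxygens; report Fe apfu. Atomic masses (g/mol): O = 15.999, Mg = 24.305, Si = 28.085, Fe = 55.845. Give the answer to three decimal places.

MgO (M=40.304): mol = 0.59523; Mg = 0.59523, O = 0.59523.
FeO (M=71.844): mol = 0.29355; Fe = 0.29355, O = 0.29355.
SiO2 (M=60.083): mol = 0.91573; Si = 0.91573, O = 1.83146.
ΣO = 2.72024; factor = 6/ΣO = 2.20569.
Fe apfu = 0.29355 × 2.20569 = 0.647.

0.647 Fe apfu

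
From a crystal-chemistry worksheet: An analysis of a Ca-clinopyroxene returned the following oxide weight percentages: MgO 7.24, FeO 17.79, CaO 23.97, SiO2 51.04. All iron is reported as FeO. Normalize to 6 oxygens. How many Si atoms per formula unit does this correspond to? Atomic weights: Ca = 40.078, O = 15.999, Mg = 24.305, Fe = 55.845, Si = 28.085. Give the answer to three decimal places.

MgO (M=40.304): mol = 0.17963; Mg = 0.17963, O = 0.17963.
FeO (M=71.844): mol = 0.24762; Fe = 0.24762, O = 0.24762.
CaO (M=56.077): mol = 0.42745; Ca = 0.42745, O = 0.42745.
SiO2 (M=60.083): mol = 0.84949; Si = 0.84949, O = 1.69898.
ΣO = 2.55368; factor = 6/ΣO = 2.34955.
Si apfu = 0.84949 × 2.34955 = 1.996.

1.996 Si apfu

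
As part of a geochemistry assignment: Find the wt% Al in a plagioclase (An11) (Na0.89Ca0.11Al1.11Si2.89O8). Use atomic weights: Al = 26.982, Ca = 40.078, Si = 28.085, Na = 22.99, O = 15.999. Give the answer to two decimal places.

11.35 mass %

Molar mass of Na0.89Ca0.11Al1.11Si2.89O8: 0.89·22.99 + 0.11·40.078 + 1.11·26.982 + 2.89·28.085 + 8·15.999 = 263.977 g/mol.
Mass of Al per formula unit: 1.11 × 26.982 = 29.950 g.
Weight fraction Al = 29.950 / 263.977 = 0.1135.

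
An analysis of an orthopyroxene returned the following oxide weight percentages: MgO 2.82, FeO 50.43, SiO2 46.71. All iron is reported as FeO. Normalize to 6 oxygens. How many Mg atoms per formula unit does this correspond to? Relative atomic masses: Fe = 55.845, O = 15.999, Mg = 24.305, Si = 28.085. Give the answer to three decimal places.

MgO (M=40.304): mol = 0.06997; Mg = 0.06997, O = 0.06997.
FeO (M=71.844): mol = 0.70194; Fe = 0.70194, O = 0.70194.
SiO2 (M=60.083): mol = 0.77742; Si = 0.77742, O = 1.55484.
ΣO = 2.32675; factor = 6/ΣO = 2.57870.
Mg apfu = 0.06997 × 2.57870 = 0.180.

0.180 Mg apfu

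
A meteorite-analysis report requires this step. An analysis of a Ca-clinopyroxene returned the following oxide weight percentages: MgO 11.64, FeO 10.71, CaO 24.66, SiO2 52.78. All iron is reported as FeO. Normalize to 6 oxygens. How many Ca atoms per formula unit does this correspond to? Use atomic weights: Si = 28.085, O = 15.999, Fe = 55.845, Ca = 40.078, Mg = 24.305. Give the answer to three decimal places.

11.64 wt% MgO ÷ 40.304 g/mol = 0.28881 mol, giving 0.28881 Mg and 0.28881 O.
10.71 wt% FeO ÷ 71.844 g/mol = 0.14907 mol, giving 0.14907 Fe and 0.14907 O.
24.66 wt% CaO ÷ 56.077 g/mol = 0.43975 mol, giving 0.43975 Ca and 0.43975 O.
52.78 wt% SiO2 ÷ 60.083 g/mol = 0.87845 mol, giving 0.87845 Si and 1.75690 O.
Oxygen sums to 2.63453; scaling by 6/2.63453 = 2.27745 puts the formula on 6 O.
Ca: 0.43975 × 2.27745 = 1.002 atoms per formula unit.

1.002 Ca apfu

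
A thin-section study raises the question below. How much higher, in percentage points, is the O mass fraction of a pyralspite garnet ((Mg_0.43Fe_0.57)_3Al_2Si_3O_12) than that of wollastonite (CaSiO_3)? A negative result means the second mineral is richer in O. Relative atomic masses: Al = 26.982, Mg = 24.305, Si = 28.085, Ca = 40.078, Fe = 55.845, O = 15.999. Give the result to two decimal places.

0.69 percentage points

First mineral: 191.988 g O in 457.055 g formula = 42.01 wt% O.
Second mineral: 47.997 g O in 116.160 g formula = 41.32 wt% O.
42.01% − 41.32% gives a difference of 0.69 percentage points.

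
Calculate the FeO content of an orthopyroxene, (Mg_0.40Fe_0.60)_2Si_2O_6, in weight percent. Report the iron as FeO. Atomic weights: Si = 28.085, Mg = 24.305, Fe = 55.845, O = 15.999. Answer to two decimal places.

36.13 wt%

Molar mass of (Mg_0.40Fe_0.60)_2Si_2O_6 = 0.80*24.305 + 1.20*55.845 + 2*28.085 + 6*15.999 = 238.622 g/mol.
Each formula unit contains 1.20 Fe, equivalent to 1.20/1 = 1.2000 mol FeO.
M(FeO) = 1×55.845 + 1×15.999 = 71.844 g/mol.
Mass of FeO per formula unit = 1.2000 × 71.844 = 86.213 g.
FeO wt% = 86.213 / 238.622 × 100 = 36.13%.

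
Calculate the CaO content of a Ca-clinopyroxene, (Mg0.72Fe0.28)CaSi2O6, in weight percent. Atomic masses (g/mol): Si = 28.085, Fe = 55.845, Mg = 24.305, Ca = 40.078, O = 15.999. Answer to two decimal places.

M((Mg0.72Fe0.28)CaSi2O6) = 225.378 g/mol; M(CaO) = 56.077 g/mol.
Moles CaO per formula unit = 1 Ca ÷ 1 = 1.0000.
CaO fraction = (1.0000 × 56.077) / 225.378 = 56.077/225.378 = 0.2488.

24.88 wt%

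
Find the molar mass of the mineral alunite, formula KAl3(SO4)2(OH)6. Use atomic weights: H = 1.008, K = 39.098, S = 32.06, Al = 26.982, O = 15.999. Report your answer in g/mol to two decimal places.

414.20 g/mol

The formula mass is the sum 1*39.098 + 3*26.982 + 2*32.06 + 14*15.999 + 6*1.008.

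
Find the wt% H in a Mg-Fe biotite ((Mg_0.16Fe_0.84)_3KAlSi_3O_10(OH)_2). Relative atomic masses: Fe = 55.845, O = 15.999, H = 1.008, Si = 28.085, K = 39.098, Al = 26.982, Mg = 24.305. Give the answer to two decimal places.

Formula mass = 0.48·24.305 + 2.52·55.845 + 1·39.098 + 1·26.982 + 3·28.085 + 12·15.999 + 2·1.008 = 496.735 g/mol, of which 2.016 g is H.
So H makes up 2.016/496.735 = 0.0041 of the mass, i.e. 0.41%.

0.41 weight percent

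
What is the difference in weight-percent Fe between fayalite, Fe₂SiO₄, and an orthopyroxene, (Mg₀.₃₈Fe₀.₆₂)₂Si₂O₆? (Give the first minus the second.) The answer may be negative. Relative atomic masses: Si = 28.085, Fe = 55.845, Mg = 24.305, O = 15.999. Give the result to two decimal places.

25.94 percentage points

First mineral: 111.690 g Fe in 203.771 g formula = 54.81 wt% Fe.
Second mineral: 69.248 g Fe in 239.884 g formula = 28.87 wt% Fe.
54.81% − 28.87% gives a difference of 25.94 percentage points.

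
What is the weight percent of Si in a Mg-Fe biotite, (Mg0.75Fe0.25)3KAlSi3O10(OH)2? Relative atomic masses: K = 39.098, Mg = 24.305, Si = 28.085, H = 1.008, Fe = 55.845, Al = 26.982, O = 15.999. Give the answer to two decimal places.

19.11 mass %

Molar mass of (Mg0.75Fe0.25)3KAlSi3O10(OH)2: 2.25×24.305 + 0.75×55.845 + 1×39.098 + 1×26.982 + 3×28.085 + 12×15.999 + 2×1.008 = 440.909 g/mol.
Mass of Si per formula unit: 3 × 28.085 = 84.255 g.
Weight fraction Si = 84.255 / 440.909 = 0.1911.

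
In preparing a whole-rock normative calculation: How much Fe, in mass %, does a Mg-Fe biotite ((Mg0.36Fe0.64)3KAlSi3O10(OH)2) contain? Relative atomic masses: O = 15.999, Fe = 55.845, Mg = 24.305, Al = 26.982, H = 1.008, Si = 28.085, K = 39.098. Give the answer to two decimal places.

Formula mass = 1.08×24.305 + 1.92×55.845 + 1×39.098 + 1×26.982 + 3×28.085 + 12×15.999 + 2×1.008 = 477.811 g/mol, of which 107.222 g is Fe.
So Fe makes up 107.222/477.811 = 0.2244 of the mass, i.e. 22.44%.

22.44 mass %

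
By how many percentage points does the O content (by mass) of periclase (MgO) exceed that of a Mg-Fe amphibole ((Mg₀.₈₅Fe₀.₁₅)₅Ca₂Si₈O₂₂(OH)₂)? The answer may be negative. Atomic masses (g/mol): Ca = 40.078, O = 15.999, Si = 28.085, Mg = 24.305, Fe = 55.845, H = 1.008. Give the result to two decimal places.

-6.23 percentage points

O in MgO: molar mass 40.304 g/mol; 1×15.999 = 15.999 g → 39.70 wt%.
O in (Mg₀.₈₅Fe₀.₁₅)₅Ca₂Si₈O₂₂(OH)₂: molar mass 836.008 g/mol; 24×15.999 = 383.976 g → 45.93 wt%.
Difference = 39.70 − 45.93 = -6.23 percentage points.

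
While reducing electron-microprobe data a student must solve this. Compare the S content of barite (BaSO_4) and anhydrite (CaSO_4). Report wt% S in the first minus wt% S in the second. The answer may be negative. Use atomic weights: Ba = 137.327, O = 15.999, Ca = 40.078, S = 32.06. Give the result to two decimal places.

First mineral: 32.060 g S in 233.383 g formula = 13.74 wt% S.
Second mineral: 32.060 g S in 136.134 g formula = 23.55 wt% S.
13.74% − 23.55% gives a difference of -9.81 percentage points.

-9.81 percentage points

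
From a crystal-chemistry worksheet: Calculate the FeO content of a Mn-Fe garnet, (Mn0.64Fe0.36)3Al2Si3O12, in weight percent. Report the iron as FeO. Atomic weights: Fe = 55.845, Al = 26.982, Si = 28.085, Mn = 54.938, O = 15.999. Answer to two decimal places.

15.64 wt%

Molar mass of (Mn0.64Fe0.36)3Al2Si3O12 = 1.92*54.938 + 1.08*55.845 + 2*26.982 + 3*28.085 + 12*15.999 = 496.001 g/mol.
Each formula unit contains 1.08 Fe, equivalent to 1.08/1 = 1.0800 mol FeO.
M(FeO) = 1×55.845 + 1×15.999 = 71.844 g/mol.
Mass of FeO per formula unit = 1.0800 × 71.844 = 77.592 g.
FeO wt% = 77.592 / 496.001 × 100 = 15.64%.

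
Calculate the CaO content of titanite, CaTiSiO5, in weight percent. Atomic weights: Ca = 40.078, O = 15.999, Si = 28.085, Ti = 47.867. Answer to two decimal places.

Formula mass = 196.025 g/mol.
1 Ca → 1.0000 mol CaO per formula unit; M(CaO) = 56.077, so CaO mass = 56.077 g.
56.077/196.025 × 100 = 28.61 wt%.

28.61 wt%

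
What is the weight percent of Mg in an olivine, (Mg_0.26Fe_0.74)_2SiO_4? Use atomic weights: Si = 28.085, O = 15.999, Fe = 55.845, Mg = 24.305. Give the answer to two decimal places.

M((Mg_0.26Fe_0.74)_2SiO_4) = 187.370 g/mol.
Mg contributes 0.52 × 24.305 = 12.639 g per mole.
12.639/187.370 = 0.0675 → 6.75%.

6.75 weight percent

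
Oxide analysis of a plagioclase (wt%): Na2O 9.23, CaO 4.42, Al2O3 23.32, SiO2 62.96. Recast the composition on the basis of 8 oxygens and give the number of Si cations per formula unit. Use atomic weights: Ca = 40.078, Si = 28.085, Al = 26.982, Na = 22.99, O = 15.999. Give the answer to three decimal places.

2.785 Si apfu

Na2O (M=61.979): mol = 0.14892; Na = 0.29784, O = 0.14892.
CaO (M=56.077): mol = 0.07882; Ca = 0.07882, O = 0.07882.
Al2O3 (M=101.961): mol = 0.22871; Al = 0.45742, O = 0.68613.
SiO2 (M=60.083): mol = 1.04788; Si = 1.04788, O = 2.09576.
ΣO = 3.00963; factor = 8/ΣO = 2.65813.
Si apfu = 1.04788 × 2.65813 = 2.785.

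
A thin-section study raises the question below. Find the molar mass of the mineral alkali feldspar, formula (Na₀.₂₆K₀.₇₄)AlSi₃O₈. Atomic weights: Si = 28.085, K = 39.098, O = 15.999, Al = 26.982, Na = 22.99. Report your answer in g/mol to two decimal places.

M = 0.26*22.99 + 0.74*39.098 + 1*26.982 + 3*28.085 + 8*15.999

274.14 g/mol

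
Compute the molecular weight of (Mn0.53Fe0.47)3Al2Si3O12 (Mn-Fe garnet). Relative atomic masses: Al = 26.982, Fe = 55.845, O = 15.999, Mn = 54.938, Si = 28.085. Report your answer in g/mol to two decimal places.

496.30 g/mol

M = 1.59*54.938 + 1.41*55.845 + 2*26.982 + 3*28.085 + 12*15.999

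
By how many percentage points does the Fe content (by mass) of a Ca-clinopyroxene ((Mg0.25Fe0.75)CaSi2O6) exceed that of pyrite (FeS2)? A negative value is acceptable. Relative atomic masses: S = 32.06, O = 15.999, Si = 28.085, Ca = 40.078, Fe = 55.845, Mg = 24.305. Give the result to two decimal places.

-29.11 percentage points

Fe in (Mg0.25Fe0.75)CaSi2O6: molar mass 240.202 g/mol; 0.75×55.845 = 41.884 g → 17.44 wt%.
Fe in FeS2: molar mass 119.965 g/mol; 1×55.845 = 55.845 g → 46.55 wt%.
Difference = 17.44 − 46.55 = -29.11 percentage points.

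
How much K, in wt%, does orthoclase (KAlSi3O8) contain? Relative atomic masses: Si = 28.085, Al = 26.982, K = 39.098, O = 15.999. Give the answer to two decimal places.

14.05 wt%

M(KAlSi3O8) = 278.327 g/mol.
K contributes 1 × 39.098 = 39.098 g per mole.
39.098/278.327 = 0.1405 → 14.05%.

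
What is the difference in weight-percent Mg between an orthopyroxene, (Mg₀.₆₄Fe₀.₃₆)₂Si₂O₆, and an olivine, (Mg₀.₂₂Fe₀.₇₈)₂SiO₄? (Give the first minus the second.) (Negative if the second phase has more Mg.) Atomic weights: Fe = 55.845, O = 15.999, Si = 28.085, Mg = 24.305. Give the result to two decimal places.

8.29 percentage points

Mg in (Mg₀.₆₄Fe₀.₃₆)₂Si₂O₆: molar mass 223.483 g/mol; 1.28×24.305 = 31.110 g → 13.92 wt%.
Mg in (Mg₀.₂₂Fe₀.₇₈)₂SiO₄: molar mass 189.893 g/mol; 0.44×24.305 = 10.694 g → 5.63 wt%.
Difference = 13.92 − 5.63 = 8.29 percentage points.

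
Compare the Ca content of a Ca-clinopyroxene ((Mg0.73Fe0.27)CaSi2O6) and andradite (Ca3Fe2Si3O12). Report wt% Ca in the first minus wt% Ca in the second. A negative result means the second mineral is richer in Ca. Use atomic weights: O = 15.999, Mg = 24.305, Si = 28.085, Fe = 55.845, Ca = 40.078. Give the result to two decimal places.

-5.85 percentage points

Ca in (Mg0.73Fe0.27)CaSi2O6: molar mass 225.063 g/mol; 1×40.078 = 40.078 g → 17.81 wt%.
Ca in Ca3Fe2Si3O12: molar mass 508.167 g/mol; 3×40.078 = 120.234 g → 23.66 wt%.
Difference = 17.81 − 23.66 = -5.85 percentage points.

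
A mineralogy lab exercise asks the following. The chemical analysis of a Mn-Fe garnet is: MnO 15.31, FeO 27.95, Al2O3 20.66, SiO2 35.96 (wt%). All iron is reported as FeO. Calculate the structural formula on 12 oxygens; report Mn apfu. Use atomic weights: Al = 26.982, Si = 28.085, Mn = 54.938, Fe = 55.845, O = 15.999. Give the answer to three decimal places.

15.31 wt% MnO ÷ 70.937 g/mol = 0.21583 mol, giving 0.21583 Mn and 0.21583 O.
27.95 wt% FeO ÷ 71.844 g/mol = 0.38904 mol, giving 0.38904 Fe and 0.38904 O.
20.66 wt% Al2O3 ÷ 101.961 g/mol = 0.20263 mol, giving 0.40526 Al and 0.60789 O.
35.96 wt% SiO2 ÷ 60.083 g/mol = 0.59851 mol, giving 0.59851 Si and 1.19702 O.
Oxygen sums to 2.40978; scaling by 12/2.40978 = 4.97971 puts the formula on 12 O.
Mn: 0.21583 × 4.97971 = 1.075 atoms per formula unit.

1.075 Mn apfu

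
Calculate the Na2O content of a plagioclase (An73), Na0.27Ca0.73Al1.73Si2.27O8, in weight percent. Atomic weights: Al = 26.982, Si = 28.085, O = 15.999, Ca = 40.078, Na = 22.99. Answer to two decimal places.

3.05 wt%

Formula mass = 273.888 g/mol.
0.27 Na → 0.1350 mol Na2O per formula unit; M(Na2O) = 61.979, so Na2O mass = 8.367 g.
8.367/273.888 × 100 = 3.05 wt%.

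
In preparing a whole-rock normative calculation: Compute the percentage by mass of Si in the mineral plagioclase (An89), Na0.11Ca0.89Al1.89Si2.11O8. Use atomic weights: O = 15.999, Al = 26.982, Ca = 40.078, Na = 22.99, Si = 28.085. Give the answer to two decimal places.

Formula mass = 0.11*22.99 + 0.89*40.078 + 1.89*26.982 + 2.11*28.085 + 8*15.999 = 276.446 g/mol, of which 59.259 g is Si.
So Si makes up 59.259/276.446 = 0.2144 of the mass, i.e. 21.44%.

21.44 mass %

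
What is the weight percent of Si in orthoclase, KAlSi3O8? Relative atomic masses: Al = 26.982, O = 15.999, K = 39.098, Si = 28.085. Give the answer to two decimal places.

30.27 mass %

M(KAlSi3O8) = 278.327 g/mol.
Si contributes 3 × 28.085 = 84.255 g per mole.
84.255/278.327 = 0.3027 → 30.27%.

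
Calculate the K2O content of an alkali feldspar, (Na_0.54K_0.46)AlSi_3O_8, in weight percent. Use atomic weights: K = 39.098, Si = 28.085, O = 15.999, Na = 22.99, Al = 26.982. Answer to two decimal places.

M((Na_0.54K_0.46)AlSi_3O_8) = 269.629 g/mol; M(K2O) = 94.195 g/mol.
Moles K2O per formula unit = 0.46 K ÷ 2 = 0.2300.
K2O fraction = (0.2300 × 94.195) / 269.629 = 21.665/269.629 = 0.0804.

8.04 wt%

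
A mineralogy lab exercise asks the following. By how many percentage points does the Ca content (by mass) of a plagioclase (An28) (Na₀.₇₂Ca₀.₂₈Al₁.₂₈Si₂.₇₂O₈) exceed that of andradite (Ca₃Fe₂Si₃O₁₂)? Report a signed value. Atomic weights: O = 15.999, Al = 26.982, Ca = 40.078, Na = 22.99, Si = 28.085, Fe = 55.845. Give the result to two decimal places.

-19.45 percentage points

Ca in Na₀.₇₂Ca₀.₂₈Al₁.₂₈Si₂.₇₂O₈: molar mass 266.695 g/mol; 0.28×40.078 = 11.222 g → 4.21 wt%.
Ca in Ca₃Fe₂Si₃O₁₂: molar mass 508.167 g/mol; 3×40.078 = 120.234 g → 23.66 wt%.
Difference = 4.21 − 23.66 = -19.45 percentage points.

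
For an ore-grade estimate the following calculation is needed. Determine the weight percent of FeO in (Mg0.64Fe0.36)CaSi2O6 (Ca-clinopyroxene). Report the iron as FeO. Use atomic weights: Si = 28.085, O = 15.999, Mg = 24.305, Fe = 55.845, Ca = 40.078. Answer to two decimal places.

Formula mass = 227.901 g/mol.
0.36 Fe → 0.3600 mol FeO per formula unit; M(FeO) = 71.844, so FeO mass = 25.864 g.
25.864/227.901 × 100 = 11.35 wt%.

11.35 wt%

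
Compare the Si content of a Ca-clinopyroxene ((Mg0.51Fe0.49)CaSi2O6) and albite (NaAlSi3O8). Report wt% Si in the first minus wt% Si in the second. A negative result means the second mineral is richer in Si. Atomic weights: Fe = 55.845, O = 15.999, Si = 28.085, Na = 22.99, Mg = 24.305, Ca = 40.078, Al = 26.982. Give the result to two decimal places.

-7.92 percentage points

M((Mg0.51Fe0.49)CaSi2O6) = 232.002 g/mol, so wt% Si = 56.170/232.002 × 100 = 24.21%.
M(NaAlSi3O8) = 262.219 g/mol, so wt% Si = 84.255/262.219 × 100 = 32.13%.
24.21 − 32.13 = -7.92 pp.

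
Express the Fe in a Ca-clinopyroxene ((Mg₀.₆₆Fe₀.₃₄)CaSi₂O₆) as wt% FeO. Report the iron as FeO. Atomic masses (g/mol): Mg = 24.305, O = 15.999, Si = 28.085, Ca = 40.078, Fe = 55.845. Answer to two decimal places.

M((Mg₀.₆₆Fe₀.₃₄)CaSi₂O₆) = 227.271 g/mol; M(FeO) = 71.844 g/mol.
Moles FeO per formula unit = 0.34 Fe ÷ 1 = 0.3400.
FeO fraction = (0.3400 × 71.844) / 227.271 = 24.427/227.271 = 0.1075.

10.75 wt%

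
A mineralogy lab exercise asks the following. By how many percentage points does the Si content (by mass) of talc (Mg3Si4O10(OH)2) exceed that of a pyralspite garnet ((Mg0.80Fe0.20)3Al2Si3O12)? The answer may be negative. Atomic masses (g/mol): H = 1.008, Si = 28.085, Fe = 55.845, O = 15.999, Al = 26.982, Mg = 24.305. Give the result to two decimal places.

9.66 percentage points

M(Mg3Si4O10(OH)2) = 379.259 g/mol, so wt% Si = 112.340/379.259 × 100 = 29.62%.
M((Mg0.80Fe0.20)3Al2Si3O12) = 422.046 g/mol, so wt% Si = 84.255/422.046 × 100 = 19.96%.
29.62 − 19.96 = 9.66 pp.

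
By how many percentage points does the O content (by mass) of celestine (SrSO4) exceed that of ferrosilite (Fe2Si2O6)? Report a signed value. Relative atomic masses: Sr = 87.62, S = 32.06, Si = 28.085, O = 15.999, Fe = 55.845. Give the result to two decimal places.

M(SrSO4) = 183.676 g/mol, so wt% O = 63.996/183.676 × 100 = 34.84%.
M(Fe2Si2O6) = 263.854 g/mol, so wt% O = 95.994/263.854 × 100 = 36.38%.
34.84 − 36.38 = -1.54 pp.

-1.54 percentage points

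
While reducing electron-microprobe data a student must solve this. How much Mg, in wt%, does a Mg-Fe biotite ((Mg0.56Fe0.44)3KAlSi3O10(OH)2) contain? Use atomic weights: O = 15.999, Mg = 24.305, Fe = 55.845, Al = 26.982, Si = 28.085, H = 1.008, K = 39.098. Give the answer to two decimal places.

Molar mass of (Mg0.56Fe0.44)3KAlSi3O10(OH)2: 1.68*24.305 + 1.32*55.845 + 1*39.098 + 1*26.982 + 3*28.085 + 12*15.999 + 2*1.008 = 458.887 g/mol.
Mass of Mg per formula unit: 1.68 × 24.305 = 40.832 g.
Weight fraction Mg = 40.832 / 458.887 = 0.0890.

8.90 wt%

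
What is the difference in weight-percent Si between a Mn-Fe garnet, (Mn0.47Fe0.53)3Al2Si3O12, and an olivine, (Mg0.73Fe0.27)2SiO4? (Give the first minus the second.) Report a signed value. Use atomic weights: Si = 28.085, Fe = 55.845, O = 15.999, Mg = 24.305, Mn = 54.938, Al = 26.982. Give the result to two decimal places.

-0.84 percentage points

M((Mn0.47Fe0.53)3Al2Si3O12) = 496.463 g/mol, so wt% Si = 84.255/496.463 × 100 = 16.97%.
M((Mg0.73Fe0.27)2SiO4) = 157.723 g/mol, so wt% Si = 28.085/157.723 × 100 = 17.81%.
16.97 − 17.81 = -0.84 pp.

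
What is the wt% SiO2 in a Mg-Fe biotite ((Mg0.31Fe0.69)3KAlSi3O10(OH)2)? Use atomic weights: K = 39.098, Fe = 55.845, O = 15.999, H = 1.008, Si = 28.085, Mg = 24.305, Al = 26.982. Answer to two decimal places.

Formula mass = 482.542 g/mol.
3 Si → 3.0000 mol SiO2 per formula unit; M(SiO2) = 60.083, so SiO2 mass = 180.249 g.
180.249/482.542 × 100 = 37.35 wt%.

37.35 wt%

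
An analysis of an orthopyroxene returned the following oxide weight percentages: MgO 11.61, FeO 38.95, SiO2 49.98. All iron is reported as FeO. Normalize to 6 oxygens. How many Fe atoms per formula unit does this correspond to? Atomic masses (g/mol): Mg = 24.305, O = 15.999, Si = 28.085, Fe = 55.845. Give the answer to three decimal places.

1.304 Fe apfu

MgO (M=40.304): mol = 0.28806; Mg = 0.28806, O = 0.28806.
FeO (M=71.844): mol = 0.54215; Fe = 0.54215, O = 0.54215.
SiO2 (M=60.083): mol = 0.83185; Si = 0.83185, O = 1.66370.
ΣO = 2.49391; factor = 6/ΣO = 2.40586.
Fe apfu = 0.54215 × 2.40586 = 1.304.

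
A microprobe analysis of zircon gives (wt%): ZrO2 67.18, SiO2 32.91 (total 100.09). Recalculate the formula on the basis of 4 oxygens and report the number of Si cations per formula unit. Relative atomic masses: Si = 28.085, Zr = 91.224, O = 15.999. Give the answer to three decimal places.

1.002 Si apfu

67.18 wt% ZrO2 ÷ 123.222 g/mol = 0.54519 mol, giving 0.54519 Zr and 1.09038 O.
32.91 wt% SiO2 ÷ 60.083 g/mol = 0.54774 mol, giving 0.54774 Si and 1.09548 O.
Oxygen sums to 2.18586; scaling by 4/2.18586 = 1.82994 puts the formula on 4 O.
Si: 0.54774 × 1.82994 = 1.002 atoms per formula unit.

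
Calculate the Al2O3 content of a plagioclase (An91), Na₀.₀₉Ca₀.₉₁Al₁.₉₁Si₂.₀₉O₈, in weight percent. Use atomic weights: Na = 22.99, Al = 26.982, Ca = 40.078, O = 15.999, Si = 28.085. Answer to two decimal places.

35.18 wt%

Molar mass of Na₀.₀₉Ca₀.₉₁Al₁.₉₁Si₂.₀₉O₈ = 0.09*22.99 + 0.91*40.078 + 1.91*26.982 + 2.09*28.085 + 8*15.999 = 276.765 g/mol.
Each formula unit contains 1.91 Al, equivalent to 1.91/2 = 0.9550 mol Al2O3.
M(Al2O3) = 2×26.982 + 3×15.999 = 101.961 g/mol.
Mass of Al2O3 per formula unit = 0.9550 × 101.961 = 97.373 g.
Al2O3 wt% = 97.373 / 276.765 × 100 = 35.18%.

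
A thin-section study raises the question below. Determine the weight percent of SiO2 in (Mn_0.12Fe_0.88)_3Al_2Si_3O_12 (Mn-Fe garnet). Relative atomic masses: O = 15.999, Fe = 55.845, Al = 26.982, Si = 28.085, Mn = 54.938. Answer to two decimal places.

Molar mass of (Mn_0.12Fe_0.88)_3Al_2Si_3O_12 = 0.36*54.938 + 2.64*55.845 + 2*26.982 + 3*28.085 + 12*15.999 = 497.415 g/mol.
Each formula unit contains 3 Si, equivalent to 3/1 = 3.0000 mol SiO2.
M(SiO2) = 1×28.085 + 2×15.999 = 60.083 g/mol.
Mass of SiO2 per formula unit = 3.0000 × 60.083 = 180.249 g.
SiO2 wt% = 180.249 / 497.415 × 100 = 36.24%.

36.24 wt%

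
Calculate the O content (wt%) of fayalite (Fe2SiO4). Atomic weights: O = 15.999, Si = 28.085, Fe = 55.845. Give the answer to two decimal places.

31.41 wt%

Molar mass of Fe2SiO4: 2*55.845 + 1*28.085 + 4*15.999 = 203.771 g/mol.
Mass of O per formula unit: 4 × 15.999 = 63.996 g.
Weight fraction O = 63.996 / 203.771 = 0.3141.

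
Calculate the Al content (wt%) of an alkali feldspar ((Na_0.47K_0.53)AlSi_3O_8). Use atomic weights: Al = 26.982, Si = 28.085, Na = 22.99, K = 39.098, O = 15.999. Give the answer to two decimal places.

9.97 wt%

M((Na_0.47K_0.53)AlSi_3O_8) = 270.756 g/mol.
Al contributes 1 × 26.982 = 26.982 g per mole.
26.982/270.756 = 0.0997 → 9.97%.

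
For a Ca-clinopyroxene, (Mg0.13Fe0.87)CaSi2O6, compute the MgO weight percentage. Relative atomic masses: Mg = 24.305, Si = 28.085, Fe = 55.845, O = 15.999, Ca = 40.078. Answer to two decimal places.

2.15 wt%

Molar mass of (Mg0.13Fe0.87)CaSi2O6 = 0.13·24.305 + 0.87·55.845 + 1·40.078 + 2·28.085 + 6·15.999 = 243.987 g/mol.
Each formula unit contains 0.13 Mg, equivalent to 0.13/1 = 0.1300 mol MgO.
M(MgO) = 1×24.305 + 1×15.999 = 40.304 g/mol.
Mass of MgO per formula unit = 0.1300 × 40.304 = 5.240 g.
MgO wt% = 5.240 / 243.987 × 100 = 2.15%.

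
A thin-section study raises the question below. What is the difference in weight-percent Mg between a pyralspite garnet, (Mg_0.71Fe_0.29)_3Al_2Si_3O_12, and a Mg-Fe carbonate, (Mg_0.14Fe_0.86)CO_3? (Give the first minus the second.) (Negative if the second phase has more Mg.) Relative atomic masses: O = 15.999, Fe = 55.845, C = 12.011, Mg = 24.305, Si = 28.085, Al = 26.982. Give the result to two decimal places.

M((Mg_0.71Fe_0.29)_3Al_2Si_3O_12) = 430.562 g/mol, so wt% Mg = 51.770/430.562 × 100 = 12.02%.
M((Mg_0.14Fe_0.86)CO_3) = 111.437 g/mol, so wt% Mg = 3.403/111.437 × 100 = 3.05%.
12.02 − 3.05 = 8.97 pp.

8.97 percentage points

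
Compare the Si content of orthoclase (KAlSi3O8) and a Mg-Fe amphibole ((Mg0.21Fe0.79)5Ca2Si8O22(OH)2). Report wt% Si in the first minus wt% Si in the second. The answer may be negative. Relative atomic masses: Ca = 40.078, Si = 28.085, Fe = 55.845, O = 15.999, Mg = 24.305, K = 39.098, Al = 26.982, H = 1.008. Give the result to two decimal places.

6.29 percentage points

First mineral: 84.255 g Si in 278.327 g formula = 30.27 wt% Si.
Second mineral: 224.680 g Si in 936.936 g formula = 23.98 wt% Si.
30.27% − 23.98% gives a difference of 6.29 percentage points.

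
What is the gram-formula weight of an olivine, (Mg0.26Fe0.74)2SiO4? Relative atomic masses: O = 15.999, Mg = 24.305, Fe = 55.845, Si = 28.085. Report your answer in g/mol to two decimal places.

187.37 g/mol

Mg: 0.52 × 24.305 = 12.6386
Fe: 1.48 × 55.845 = 82.6506
Si: 1 × 28.085 = 28.0850
O: 4 × 15.999 = 63.9960
Summing the contributions gives the formula mass.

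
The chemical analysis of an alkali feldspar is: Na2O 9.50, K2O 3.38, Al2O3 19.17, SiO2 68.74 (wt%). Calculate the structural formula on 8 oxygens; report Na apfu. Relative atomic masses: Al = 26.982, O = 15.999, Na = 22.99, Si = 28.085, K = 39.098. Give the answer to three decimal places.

Na2O (M=61.979): mol = 0.15328; Na = 0.30656, O = 0.15328.
K2O (M=94.195): mol = 0.03588; K = 0.07176, O = 0.03588.
Al2O3 (M=101.961): mol = 0.18801; Al = 0.37602, O = 0.56403.
SiO2 (M=60.083): mol = 1.14408; Si = 1.14408, O = 2.28816.
ΣO = 3.04135; factor = 8/ΣO = 2.63041.
Na apfu = 0.30656 × 2.63041 = 0.806.

0.806 Na apfu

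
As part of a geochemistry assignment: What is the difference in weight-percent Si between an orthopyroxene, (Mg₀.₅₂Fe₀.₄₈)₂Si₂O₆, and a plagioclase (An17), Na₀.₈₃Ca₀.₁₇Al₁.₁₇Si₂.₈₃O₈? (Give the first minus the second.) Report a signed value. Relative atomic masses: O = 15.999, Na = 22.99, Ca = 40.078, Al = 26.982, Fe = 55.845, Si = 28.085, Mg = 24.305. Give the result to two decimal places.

-5.69 percentage points

First mineral: 56.170 g Si in 231.052 g formula = 24.31 wt% Si.
Second mineral: 79.481 g Si in 264.936 g formula = 30.00 wt% Si.
24.31% − 30.00% gives a difference of -5.69 percentage points.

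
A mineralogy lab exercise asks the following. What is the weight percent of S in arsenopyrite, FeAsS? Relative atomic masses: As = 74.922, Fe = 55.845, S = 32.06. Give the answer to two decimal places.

M(FeAsS) = 162.827 g/mol.
S contributes 1 × 32.06 = 32.060 g per mole.
32.060/162.827 = 0.1969 → 19.69%.

19.69 weight percent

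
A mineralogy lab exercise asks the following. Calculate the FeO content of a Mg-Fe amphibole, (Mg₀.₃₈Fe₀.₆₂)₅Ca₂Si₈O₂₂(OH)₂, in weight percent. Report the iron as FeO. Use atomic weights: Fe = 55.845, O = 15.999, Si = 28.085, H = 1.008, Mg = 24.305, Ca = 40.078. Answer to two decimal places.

24.47 wt%

Molar mass of (Mg₀.₃₈Fe₀.₆₂)₅Ca₂Si₈O₂₂(OH)₂ = 1.90·24.305 + 3.10·55.845 + 2·40.078 + 8·28.085 + 24·15.999 + 2·1.008 = 910.127 g/mol.
Each formula unit contains 3.10 Fe, equivalent to 3.10/1 = 3.1000 mol FeO.
M(FeO) = 1×55.845 + 1×15.999 = 71.844 g/mol.
Mass of FeO per formula unit = 3.1000 × 71.844 = 222.716 g.
FeO wt% = 222.716 / 910.127 × 100 = 24.47%.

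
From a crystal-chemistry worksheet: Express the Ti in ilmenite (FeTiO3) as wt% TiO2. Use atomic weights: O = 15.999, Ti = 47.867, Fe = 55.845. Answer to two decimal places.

52.64 wt%

Molar mass of FeTiO3 = 1×55.845 + 1×47.867 + 3×15.999 = 151.709 g/mol.
Each formula unit contains 1 Ti, equivalent to 1/1 = 1.0000 mol TiO2.
M(TiO2) = 1×47.867 + 2×15.999 = 79.865 g/mol.
Mass of TiO2 per formula unit = 1.0000 × 79.865 = 79.865 g.
TiO2 wt% = 79.865 / 151.709 × 100 = 52.64%.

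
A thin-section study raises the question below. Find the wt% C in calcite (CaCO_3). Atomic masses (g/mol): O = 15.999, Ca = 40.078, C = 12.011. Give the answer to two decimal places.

12.00 mass %

Molar mass of CaCO_3: 1*40.078 + 1*12.011 + 3*15.999 = 100.086 g/mol.
Mass of C per formula unit: 1 × 12.011 = 12.011 g.
Weight fraction C = 12.011 / 100.086 = 0.1200.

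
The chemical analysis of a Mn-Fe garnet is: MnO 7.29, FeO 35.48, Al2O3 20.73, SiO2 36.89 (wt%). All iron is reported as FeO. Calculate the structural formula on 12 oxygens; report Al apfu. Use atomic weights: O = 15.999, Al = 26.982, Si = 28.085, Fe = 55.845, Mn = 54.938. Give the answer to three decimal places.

MnO (M=70.937): mol = 0.10277; Mn = 0.10277, O = 0.10277.
FeO (M=71.844): mol = 0.49385; Fe = 0.49385, O = 0.49385.
Al2O3 (M=101.961): mol = 0.20331; Al = 0.40662, O = 0.60993.
SiO2 (M=60.083): mol = 0.61398; Si = 0.61398, O = 1.22796.
ΣO = 2.43451; factor = 12/ΣO = 4.92912.
Al apfu = 0.40662 × 4.92912 = 2.004.

2.004 Al apfu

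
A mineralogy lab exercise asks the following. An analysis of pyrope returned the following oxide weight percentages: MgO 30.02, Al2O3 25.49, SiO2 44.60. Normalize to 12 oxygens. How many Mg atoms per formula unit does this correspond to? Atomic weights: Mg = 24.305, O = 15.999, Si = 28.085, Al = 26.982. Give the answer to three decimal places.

MgO: 30.02/40.304 = 0.74484 mol → 0.74484 mol Mg, 0.74484 mol O.
Al2O3: 25.49/101.961 = 0.25000 mol → 0.50000 mol Al, 0.75000 mol O.
SiO2: 44.60/60.083 = 0.74231 mol → 0.74231 mol Si, 1.48462 mol O.
Total oxygen = 2.97946 mol. Normalization factor = 12/2.97946 = 4.02758.
Mg per 12 O = 0.74484 × 4.02758 = 3.000.

3.000 Mg apfu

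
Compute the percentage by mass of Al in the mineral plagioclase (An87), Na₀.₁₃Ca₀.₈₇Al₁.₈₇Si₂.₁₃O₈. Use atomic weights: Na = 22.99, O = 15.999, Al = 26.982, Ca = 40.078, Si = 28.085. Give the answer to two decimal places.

18.27 weight percent

Molar mass of Na₀.₁₃Ca₀.₈₇Al₁.₈₇Si₂.₁₃O₈: 0.13*22.99 + 0.87*40.078 + 1.87*26.982 + 2.13*28.085 + 8*15.999 = 276.126 g/mol.
Mass of Al per formula unit: 1.87 × 26.982 = 50.456 g.
Weight fraction Al = 50.456 / 276.126 = 0.1827.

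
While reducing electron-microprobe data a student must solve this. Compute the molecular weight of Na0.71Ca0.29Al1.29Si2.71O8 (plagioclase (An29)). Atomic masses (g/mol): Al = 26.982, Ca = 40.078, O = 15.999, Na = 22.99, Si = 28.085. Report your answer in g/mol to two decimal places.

M = 0.71(22.99) + 0.29(40.078) + 1.29(26.982) + 2.71(28.085) + 8(15.999)

266.85 g/mol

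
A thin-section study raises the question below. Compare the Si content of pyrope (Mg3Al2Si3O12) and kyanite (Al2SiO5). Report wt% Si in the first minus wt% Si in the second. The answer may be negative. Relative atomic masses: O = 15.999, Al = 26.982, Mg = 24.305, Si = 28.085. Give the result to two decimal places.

First mineral: 84.255 g Si in 403.122 g formula = 20.90 wt% Si.
Second mineral: 28.085 g Si in 162.044 g formula = 17.33 wt% Si.
20.90% − 17.33% gives a difference of 3.57 percentage points.

3.57 percentage points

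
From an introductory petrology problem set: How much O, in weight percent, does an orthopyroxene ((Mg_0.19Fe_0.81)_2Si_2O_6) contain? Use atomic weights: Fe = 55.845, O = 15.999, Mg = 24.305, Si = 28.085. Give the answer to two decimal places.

M((Mg_0.19Fe_0.81)_2Si_2O_6) = 251.869 g/mol.
O contributes 6 × 15.999 = 95.994 g per mole.
95.994/251.869 = 0.3811 → 38.11%.

38.11 weight percent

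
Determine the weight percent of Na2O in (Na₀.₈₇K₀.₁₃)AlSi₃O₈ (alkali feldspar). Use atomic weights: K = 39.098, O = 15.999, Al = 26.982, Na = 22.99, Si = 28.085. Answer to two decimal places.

Formula mass = 264.313 g/mol.
0.87 Na → 0.4350 mol Na2O per formula unit; M(Na2O) = 61.979, so Na2O mass = 26.961 g.
26.961/264.313 × 100 = 10.20 wt%.

10.20 wt%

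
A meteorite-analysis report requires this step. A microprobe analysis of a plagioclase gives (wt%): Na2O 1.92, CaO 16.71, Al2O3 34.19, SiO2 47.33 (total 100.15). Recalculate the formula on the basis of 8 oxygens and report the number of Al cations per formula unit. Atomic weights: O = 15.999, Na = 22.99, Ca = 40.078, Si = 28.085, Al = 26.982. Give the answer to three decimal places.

1.843 Al apfu

Na2O (M=61.979): mol = 0.03098; Na = 0.06196, O = 0.03098.
CaO (M=56.077): mol = 0.29798; Ca = 0.29798, O = 0.29798.
Al2O3 (M=101.961): mol = 0.33532; Al = 0.67064, O = 1.00596.
SiO2 (M=60.083): mol = 0.78774; Si = 0.78774, O = 1.57548.
ΣO = 2.91040; factor = 8/ΣO = 2.74876.
Al apfu = 0.67064 × 2.74876 = 1.843.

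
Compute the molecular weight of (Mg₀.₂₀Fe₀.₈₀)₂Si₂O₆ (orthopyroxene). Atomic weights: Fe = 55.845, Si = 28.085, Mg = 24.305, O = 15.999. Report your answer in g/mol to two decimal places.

M = 0.40*24.305 + 1.60*55.845 + 2*28.085 + 6*15.999

251.24 g/mol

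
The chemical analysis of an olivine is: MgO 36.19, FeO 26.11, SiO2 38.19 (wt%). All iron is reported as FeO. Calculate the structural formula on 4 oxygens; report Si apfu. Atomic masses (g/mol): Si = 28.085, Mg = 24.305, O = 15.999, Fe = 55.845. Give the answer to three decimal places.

1.004 Si apfu

36.19 wt% MgO ÷ 40.304 g/mol = 0.89793 mol, giving 0.89793 Mg and 0.89793 O.
26.11 wt% FeO ÷ 71.844 g/mol = 0.36343 mol, giving 0.36343 Fe and 0.36343 O.
38.19 wt% SiO2 ÷ 60.083 g/mol = 0.63562 mol, giving 0.63562 Si and 1.27124 O.
Oxygen sums to 2.53260; scaling by 4/2.53260 = 1.57940 puts the formula on 4 O.
Si: 0.63562 × 1.57940 = 1.004 atoms per formula unit.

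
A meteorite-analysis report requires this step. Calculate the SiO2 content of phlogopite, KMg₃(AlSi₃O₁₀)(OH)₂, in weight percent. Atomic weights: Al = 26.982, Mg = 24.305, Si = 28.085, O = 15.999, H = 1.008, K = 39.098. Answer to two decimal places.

Molar mass of KMg₃(AlSi₃O₁₀)(OH)₂ = 1*39.098 + 3*24.305 + 1*26.982 + 3*28.085 + 12*15.999 + 2*1.008 = 417.254 g/mol.
Each formula unit contains 3 Si, equivalent to 3/1 = 3.0000 mol SiO2.
M(SiO2) = 1×28.085 + 2×15.999 = 60.083 g/mol.
Mass of SiO2 per formula unit = 3.0000 × 60.083 = 180.249 g.
SiO2 wt% = 180.249 / 417.254 × 100 = 43.20%.

43.20 wt%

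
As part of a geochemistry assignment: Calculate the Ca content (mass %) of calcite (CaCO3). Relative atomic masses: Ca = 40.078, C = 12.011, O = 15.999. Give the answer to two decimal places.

Molar mass of CaCO3: 1×40.078 + 1×12.011 + 3×15.999 = 100.086 g/mol.
Mass of Ca per formula unit: 1 × 40.078 = 40.078 g.
Weight fraction Ca = 40.078 / 100.086 = 0.4004.

40.04 mass %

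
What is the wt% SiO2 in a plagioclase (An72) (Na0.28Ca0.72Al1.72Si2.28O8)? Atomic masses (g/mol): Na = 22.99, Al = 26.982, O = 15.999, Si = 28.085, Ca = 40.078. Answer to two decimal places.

Formula mass = 273.728 g/mol.
2.28 Si → 2.2800 mol SiO2 per formula unit; M(SiO2) = 60.083, so SiO2 mass = 136.989 g.
136.989/273.728 × 100 = 50.05 wt%.

50.05 wt%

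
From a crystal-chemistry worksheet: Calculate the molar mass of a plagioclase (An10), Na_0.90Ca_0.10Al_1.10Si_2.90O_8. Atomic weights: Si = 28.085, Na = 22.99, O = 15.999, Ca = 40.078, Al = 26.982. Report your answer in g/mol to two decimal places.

M = 0.90(22.99) + 0.10(40.078) + 1.10(26.982) + 2.90(28.085) + 8(15.999)

263.82 g/mol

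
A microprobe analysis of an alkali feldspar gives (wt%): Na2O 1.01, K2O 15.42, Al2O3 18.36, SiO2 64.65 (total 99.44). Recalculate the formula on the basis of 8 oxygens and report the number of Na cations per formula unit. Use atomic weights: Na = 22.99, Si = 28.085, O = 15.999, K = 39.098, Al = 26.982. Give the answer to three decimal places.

Na2O (M=61.979): mol = 0.01630; Na = 0.03260, O = 0.01630.
K2O (M=94.195): mol = 0.16370; K = 0.32740, O = 0.16370.
Al2O3 (M=101.961): mol = 0.18007; Al = 0.36014, O = 0.54021.
SiO2 (M=60.083): mol = 1.07601; Si = 1.07601, O = 2.15202.
ΣO = 2.87223; factor = 8/ΣO = 2.78529.
Na apfu = 0.03260 × 2.78529 = 0.091.

0.091 Na apfu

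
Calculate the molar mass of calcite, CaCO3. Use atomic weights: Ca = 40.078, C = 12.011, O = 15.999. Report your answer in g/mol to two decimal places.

100.09 g/mol

M = 1(40.078) + 1(12.011) + 3(15.999)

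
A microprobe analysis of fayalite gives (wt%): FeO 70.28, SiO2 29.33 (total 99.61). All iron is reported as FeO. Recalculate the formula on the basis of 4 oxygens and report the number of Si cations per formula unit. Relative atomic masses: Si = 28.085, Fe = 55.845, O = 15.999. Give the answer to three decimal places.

0.999 Si apfu

FeO: 70.28/71.844 = 0.97823 mol → 0.97823 mol Fe, 0.97823 mol O.
SiO2: 29.33/60.083 = 0.48816 mol → 0.48816 mol Si, 0.97632 mol O.
Total oxygen = 1.95455 mol. Normalization factor = 4/1.95455 = 2.04651.
Si per 4 O = 0.48816 × 2.04651 = 0.999.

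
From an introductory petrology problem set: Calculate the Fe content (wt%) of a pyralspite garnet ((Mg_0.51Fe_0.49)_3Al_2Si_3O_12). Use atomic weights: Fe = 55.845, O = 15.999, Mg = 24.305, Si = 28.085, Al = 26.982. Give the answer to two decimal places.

18.26 wt%

Formula mass = 1.53*24.305 + 1.47*55.845 + 2*26.982 + 3*28.085 + 12*15.999 = 449.486 g/mol, of which 82.092 g is Fe.
So Fe makes up 82.092/449.486 = 0.1826 of the mass, i.e. 18.26%.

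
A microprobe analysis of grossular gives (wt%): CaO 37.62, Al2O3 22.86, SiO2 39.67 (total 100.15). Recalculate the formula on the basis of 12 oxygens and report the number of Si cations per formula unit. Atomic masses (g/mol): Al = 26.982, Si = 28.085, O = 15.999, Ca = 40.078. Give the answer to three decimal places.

2.974 Si apfu

CaO (M=56.077): mol = 0.67086; Ca = 0.67086, O = 0.67086.
Al2O3 (M=101.961): mol = 0.22420; Al = 0.44840, O = 0.67260.
SiO2 (M=60.083): mol = 0.66025; Si = 0.66025, O = 1.32050.
ΣO = 2.66396; factor = 12/ΣO = 4.50457.
Si apfu = 0.66025 × 4.50457 = 2.974.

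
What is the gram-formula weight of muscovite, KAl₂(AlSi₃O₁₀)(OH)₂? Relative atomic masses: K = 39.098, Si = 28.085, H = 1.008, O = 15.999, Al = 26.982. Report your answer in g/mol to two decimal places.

M = 1(39.098) + 3(26.982) + 3(28.085) + 12(15.999) + 2(1.008)

398.30 g/mol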